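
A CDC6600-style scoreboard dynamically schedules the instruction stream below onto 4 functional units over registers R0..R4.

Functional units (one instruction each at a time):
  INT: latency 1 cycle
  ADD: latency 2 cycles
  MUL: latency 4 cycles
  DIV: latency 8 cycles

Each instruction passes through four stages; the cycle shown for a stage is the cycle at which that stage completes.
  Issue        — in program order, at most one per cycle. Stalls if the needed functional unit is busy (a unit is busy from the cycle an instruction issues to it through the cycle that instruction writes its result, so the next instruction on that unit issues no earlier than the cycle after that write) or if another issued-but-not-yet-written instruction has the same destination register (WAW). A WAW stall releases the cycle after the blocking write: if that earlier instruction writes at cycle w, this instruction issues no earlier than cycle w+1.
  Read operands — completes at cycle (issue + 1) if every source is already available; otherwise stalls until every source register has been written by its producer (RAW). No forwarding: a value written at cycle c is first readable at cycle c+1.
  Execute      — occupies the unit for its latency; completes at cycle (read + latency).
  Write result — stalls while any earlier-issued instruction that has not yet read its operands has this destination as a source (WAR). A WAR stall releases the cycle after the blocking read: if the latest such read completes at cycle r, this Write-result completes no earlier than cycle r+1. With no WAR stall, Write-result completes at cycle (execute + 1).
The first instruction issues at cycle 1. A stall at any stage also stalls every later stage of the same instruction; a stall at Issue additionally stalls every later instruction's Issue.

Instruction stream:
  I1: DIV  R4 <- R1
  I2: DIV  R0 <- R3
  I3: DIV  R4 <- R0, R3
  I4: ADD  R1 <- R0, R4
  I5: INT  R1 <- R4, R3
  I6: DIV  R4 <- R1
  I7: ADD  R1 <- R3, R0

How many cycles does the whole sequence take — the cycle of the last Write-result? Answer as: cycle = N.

cycle = 51

t=1  I1→DIV
t=2  I1 RO
t=10  I1 EX
t=11  I1 WR R4
t=12  I2→DIV
t=13  I2 RO
t=21  I2 EX
t=22  I2 WR R0
t=23  I3→DIV
t=24  I3 RO; I4→ADD
t=32  I3 EX
t=33  I3 WR R4
t=34  I4 RO
t=36  I4 EX
t=37  I4 WR R1
t=38  I5→INT
t=39  I5 RO; I6→DIV
t=40  I5 EX
t=41  I5 WR R1
t=42  I6 RO; I7→ADD
t=43  I7 RO
t=45  I7 EX
t=46  I7 WR R1
t=50  I6 EX
t=51  I6 WR R4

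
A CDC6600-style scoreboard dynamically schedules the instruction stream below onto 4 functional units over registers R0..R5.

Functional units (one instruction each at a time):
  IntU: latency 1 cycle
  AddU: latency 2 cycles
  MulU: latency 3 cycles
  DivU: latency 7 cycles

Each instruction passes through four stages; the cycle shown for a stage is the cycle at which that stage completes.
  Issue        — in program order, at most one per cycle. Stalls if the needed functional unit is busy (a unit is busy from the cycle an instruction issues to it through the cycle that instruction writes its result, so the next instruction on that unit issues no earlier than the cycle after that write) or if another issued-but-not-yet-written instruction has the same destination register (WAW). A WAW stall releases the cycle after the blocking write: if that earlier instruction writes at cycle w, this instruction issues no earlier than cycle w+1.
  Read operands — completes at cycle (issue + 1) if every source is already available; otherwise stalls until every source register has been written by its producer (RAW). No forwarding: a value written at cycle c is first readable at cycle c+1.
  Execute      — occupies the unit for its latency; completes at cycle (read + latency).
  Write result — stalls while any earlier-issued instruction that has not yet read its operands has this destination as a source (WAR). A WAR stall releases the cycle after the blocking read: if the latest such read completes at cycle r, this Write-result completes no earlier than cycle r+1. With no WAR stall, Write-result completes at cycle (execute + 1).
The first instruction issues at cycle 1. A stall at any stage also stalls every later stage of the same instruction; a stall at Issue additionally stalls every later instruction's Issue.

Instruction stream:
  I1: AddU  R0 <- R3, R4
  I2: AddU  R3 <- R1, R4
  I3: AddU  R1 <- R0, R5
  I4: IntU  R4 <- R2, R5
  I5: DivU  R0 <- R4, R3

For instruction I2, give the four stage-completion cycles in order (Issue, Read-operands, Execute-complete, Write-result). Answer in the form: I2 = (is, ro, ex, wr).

c1: I1→AddU
c2: I1 RO
c4: I1 EX
c5: I1 WR R0
c6: I2→AddU
c7: I2 RO
c9: I2 EX
c10: I2 WR R3
c11: I3→AddU
c12: I3 RO; I4→IntU
c13: I4 RO; I5→DivU
c14: I3 EX; I4 EX
c15: I3 WR R1; I4 WR R4
c16: I5 RO
c23: I5 EX
c24: I5 WR R0

I2 = (6, 7, 9, 10)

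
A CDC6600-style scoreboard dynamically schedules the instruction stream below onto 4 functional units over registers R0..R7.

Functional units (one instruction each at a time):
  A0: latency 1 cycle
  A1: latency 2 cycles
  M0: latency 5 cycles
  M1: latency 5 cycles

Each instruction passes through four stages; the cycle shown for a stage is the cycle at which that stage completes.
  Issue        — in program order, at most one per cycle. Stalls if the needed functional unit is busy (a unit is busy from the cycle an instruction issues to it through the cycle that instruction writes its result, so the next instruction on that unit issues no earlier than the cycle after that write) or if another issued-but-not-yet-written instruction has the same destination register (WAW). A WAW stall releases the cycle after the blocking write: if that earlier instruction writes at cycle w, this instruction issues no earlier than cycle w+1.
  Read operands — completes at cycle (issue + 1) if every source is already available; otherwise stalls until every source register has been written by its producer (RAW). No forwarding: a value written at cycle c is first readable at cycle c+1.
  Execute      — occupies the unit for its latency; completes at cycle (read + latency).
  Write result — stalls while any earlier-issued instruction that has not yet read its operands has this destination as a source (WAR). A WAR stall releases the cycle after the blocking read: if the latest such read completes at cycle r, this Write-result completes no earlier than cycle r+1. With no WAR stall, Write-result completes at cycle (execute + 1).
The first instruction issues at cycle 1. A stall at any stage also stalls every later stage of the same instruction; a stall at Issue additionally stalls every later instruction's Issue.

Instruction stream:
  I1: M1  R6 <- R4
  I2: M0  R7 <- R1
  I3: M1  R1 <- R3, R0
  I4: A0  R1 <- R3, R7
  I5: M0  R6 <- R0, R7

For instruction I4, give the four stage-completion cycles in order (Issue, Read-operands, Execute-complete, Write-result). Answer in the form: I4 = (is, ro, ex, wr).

t=1  I1→M1
t=2  I1 RO | I2→M0
t=3  I2 RO
t=7  I1 EX
t=8  I1 WR R6 | I2 EX
t=9  I2 WR R7 | I3→M1
t=10  I3 RO
t=15  I3 EX
t=16  I3 WR R1
t=17  I4→A0
t=18  I4 RO | I5→M0
t=19  I4 EX | I5 RO
t=20  I4 WR R1
t=24  I5 EX
t=25  I5 WR R6

I4 = (17, 18, 19, 20)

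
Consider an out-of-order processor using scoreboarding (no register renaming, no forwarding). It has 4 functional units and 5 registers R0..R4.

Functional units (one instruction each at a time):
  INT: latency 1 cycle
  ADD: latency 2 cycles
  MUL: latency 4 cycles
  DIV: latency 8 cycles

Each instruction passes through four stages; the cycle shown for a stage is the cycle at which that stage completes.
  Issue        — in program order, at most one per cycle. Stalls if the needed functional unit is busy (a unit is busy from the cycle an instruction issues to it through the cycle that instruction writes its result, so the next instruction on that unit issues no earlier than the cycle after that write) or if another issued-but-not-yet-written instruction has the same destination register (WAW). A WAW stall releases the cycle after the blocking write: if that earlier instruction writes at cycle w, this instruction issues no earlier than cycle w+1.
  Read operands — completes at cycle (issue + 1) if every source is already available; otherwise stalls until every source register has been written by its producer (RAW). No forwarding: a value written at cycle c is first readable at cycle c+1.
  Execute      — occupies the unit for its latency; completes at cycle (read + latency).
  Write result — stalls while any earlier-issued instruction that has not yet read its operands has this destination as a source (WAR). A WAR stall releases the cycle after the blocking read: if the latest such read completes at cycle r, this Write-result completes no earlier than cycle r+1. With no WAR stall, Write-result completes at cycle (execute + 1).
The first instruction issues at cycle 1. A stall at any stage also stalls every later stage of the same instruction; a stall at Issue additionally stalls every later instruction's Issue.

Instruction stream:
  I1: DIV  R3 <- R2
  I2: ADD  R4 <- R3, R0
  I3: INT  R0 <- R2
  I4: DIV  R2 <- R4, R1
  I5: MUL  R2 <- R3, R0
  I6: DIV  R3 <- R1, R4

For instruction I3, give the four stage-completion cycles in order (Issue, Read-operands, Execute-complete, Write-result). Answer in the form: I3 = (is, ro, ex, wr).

I3 = (3, 4, 5, 13)

  I1 | 1 | 2 | 10 | 11
  I2 | 2 | 12 | 14 | 15   RAW R3: wait I1 write@11
  I3 | 3 | 4 | 5 | 13   WAR R0: wait I2 read@12
  I4 | 12 | 16 | 24 | 25   struct: DIV busy until I1 writes@11 · RAW R4: wait I2 write@15
  I5 | 26 | 27 | 31 | 32   WAW R2: wait I4 write@25
  I6 | 27 | 28 | 36 | 37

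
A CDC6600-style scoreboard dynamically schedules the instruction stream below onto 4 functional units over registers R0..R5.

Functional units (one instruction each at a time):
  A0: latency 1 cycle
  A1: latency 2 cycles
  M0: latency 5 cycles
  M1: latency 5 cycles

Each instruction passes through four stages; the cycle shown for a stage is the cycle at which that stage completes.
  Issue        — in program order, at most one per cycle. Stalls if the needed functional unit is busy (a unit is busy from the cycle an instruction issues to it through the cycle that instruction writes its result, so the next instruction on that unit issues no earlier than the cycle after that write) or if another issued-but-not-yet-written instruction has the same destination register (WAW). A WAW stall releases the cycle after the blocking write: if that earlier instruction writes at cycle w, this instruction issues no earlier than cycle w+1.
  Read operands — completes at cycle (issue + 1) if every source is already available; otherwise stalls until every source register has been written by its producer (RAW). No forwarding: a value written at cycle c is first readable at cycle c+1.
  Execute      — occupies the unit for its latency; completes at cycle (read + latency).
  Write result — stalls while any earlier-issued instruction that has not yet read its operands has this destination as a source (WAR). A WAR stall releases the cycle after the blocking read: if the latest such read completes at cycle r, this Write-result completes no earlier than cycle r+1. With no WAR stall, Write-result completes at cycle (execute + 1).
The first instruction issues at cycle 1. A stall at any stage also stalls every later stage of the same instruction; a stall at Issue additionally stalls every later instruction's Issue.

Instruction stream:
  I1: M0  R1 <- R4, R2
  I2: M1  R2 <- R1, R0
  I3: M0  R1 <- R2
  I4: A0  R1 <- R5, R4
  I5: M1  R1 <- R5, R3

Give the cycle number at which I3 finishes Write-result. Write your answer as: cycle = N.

cycle = 22

t=1  I1→M0
t=2  I1 RO | I2→M1
t=7  I1 EX
t=8  I1 WR R1
t=9  I2 RO | I3→M0
t=14  I2 EX
t=15  I2 WR R2
t=16  I3 RO
t=21  I3 EX
t=22  I3 WR R1
t=23  I4→A0
t=24  I4 RO
t=25  I4 EX
t=26  I4 WR R1
t=27  I5→M1
t=28  I5 RO
t=33  I5 EX
t=34  I5 WR R1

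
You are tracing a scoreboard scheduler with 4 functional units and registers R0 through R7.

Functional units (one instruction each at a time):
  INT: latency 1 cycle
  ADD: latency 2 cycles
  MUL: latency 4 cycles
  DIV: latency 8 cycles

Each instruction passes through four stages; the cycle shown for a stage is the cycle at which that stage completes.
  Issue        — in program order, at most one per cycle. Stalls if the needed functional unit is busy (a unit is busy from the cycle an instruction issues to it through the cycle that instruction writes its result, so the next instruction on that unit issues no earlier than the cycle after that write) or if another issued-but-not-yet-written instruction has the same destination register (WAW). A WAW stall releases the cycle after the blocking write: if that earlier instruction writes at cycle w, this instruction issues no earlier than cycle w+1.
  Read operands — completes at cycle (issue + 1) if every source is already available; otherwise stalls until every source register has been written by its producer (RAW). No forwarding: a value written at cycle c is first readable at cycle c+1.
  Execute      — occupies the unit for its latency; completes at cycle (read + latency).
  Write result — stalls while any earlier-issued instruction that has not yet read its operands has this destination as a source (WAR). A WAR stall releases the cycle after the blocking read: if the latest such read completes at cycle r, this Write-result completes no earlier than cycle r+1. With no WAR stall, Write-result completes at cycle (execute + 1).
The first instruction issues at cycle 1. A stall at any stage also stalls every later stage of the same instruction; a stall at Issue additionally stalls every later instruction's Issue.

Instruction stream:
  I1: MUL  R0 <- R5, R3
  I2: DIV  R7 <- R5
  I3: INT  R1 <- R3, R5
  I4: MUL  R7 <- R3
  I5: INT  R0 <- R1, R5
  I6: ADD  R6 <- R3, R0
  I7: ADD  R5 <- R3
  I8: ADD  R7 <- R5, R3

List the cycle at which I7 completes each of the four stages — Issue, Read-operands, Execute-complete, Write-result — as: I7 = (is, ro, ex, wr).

I7 = (22, 23, 25, 26)

[I1] 1/2/6/7
[I2] 2/3/11/12
[I3] 3/4/5/6
[I4] 13/14/18/19  (WAW R7: wait I2 write@12)
[I5] 14/15/16/17
[I6] 15/18/20/21  (RAW R0: wait I5 write@17)
[I7] 22/23/25/26  (struct: ADD busy until I6 writes@21)
[I8] 27/28/30/31  (struct: ADD busy until I7 writes@26)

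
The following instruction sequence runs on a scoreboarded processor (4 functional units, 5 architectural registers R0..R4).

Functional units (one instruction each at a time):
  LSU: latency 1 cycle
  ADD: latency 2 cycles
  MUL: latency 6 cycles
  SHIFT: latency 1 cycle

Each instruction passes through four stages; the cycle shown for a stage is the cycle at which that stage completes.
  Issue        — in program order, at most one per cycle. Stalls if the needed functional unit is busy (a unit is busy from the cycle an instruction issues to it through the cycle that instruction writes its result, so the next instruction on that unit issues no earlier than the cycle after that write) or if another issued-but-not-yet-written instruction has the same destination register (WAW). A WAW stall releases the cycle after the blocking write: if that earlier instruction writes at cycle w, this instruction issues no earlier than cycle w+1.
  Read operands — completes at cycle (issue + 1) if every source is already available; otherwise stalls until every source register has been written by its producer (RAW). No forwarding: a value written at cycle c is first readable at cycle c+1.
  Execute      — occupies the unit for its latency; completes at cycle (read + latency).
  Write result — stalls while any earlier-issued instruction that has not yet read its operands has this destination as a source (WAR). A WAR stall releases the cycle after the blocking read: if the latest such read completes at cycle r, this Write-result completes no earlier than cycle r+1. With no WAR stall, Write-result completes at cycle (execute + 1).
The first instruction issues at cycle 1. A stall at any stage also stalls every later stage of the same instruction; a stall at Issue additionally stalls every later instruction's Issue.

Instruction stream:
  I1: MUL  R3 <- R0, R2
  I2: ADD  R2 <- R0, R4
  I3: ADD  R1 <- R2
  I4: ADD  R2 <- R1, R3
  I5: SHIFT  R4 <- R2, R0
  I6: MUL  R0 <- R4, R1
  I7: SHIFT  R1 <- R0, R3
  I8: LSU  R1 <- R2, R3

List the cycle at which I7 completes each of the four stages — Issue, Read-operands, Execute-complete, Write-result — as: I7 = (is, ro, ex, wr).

I7 = (20, 28, 29, 30)

[1] I1 issues→MUL
[2] I1 reads; I2 issues→ADD
[3] I2 reads
[5] I2 exec-done
[6] I2 writes R2
[7] I3 issues→ADD
[8] I1 exec-done; I3 reads
[9] I1 writes R3
[10] I3 exec-done
[11] I3 writes R1
[12] I4 issues→ADD
[13] I4 reads; I5 issues→SHIFT
[14] I6 issues→MUL
[15] I4 exec-done
[16] I4 writes R2
[17] I5 reads
[18] I5 exec-done
[19] I5 writes R4
[20] I6 reads; I7 issues→SHIFT
[26] I6 exec-done
[27] I6 writes R0
[28] I7 reads
[29] I7 exec-done
[30] I7 writes R1
[31] I8 issues→LSU
[32] I8 reads
[33] I8 exec-done
[34] I8 writes R1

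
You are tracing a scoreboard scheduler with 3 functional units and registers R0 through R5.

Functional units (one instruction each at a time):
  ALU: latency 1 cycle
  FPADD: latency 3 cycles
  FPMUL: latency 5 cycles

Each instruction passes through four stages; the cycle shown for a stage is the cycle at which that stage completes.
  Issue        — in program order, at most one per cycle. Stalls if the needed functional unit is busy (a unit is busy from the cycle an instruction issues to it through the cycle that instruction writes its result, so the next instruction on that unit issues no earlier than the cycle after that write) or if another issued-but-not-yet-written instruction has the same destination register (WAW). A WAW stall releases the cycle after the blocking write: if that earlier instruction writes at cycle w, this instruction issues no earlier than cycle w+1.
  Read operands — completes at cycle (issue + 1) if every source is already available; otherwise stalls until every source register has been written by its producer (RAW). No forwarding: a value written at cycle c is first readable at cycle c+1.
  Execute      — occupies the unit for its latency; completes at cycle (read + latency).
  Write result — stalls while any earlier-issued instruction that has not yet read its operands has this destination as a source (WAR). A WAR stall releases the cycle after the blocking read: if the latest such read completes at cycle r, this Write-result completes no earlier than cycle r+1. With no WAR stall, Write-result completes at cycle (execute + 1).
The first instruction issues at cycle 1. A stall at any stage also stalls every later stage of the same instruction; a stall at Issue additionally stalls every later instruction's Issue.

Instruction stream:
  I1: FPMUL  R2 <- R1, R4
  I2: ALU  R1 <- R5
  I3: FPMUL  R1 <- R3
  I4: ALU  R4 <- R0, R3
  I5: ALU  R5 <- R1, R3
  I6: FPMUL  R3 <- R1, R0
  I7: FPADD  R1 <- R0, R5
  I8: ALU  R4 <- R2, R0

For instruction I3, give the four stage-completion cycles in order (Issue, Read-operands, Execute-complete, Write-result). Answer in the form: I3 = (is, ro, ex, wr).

  I1 | 1 | 2 | 7 | 8
  I2 | 2 | 3 | 4 | 5
  I3 | 9 | 10 | 15 | 16   struct: FPMUL busy until I1 writes@8
  I4 | 10 | 11 | 12 | 13
  I5 | 14 | 17 | 18 | 19   struct: ALU busy until I4 writes@13 · RAW R1: wait I3 write@16
  I6 | 17 | 18 | 23 | 24   struct: FPMUL busy until I3 writes@16
  I7 | 18 | 20 | 23 | 24   RAW R5: wait I5 write@19
  I8 | 20 | 21 | 22 | 23   struct: ALU busy until I5 writes@19

I3 = (9, 10, 15, 16)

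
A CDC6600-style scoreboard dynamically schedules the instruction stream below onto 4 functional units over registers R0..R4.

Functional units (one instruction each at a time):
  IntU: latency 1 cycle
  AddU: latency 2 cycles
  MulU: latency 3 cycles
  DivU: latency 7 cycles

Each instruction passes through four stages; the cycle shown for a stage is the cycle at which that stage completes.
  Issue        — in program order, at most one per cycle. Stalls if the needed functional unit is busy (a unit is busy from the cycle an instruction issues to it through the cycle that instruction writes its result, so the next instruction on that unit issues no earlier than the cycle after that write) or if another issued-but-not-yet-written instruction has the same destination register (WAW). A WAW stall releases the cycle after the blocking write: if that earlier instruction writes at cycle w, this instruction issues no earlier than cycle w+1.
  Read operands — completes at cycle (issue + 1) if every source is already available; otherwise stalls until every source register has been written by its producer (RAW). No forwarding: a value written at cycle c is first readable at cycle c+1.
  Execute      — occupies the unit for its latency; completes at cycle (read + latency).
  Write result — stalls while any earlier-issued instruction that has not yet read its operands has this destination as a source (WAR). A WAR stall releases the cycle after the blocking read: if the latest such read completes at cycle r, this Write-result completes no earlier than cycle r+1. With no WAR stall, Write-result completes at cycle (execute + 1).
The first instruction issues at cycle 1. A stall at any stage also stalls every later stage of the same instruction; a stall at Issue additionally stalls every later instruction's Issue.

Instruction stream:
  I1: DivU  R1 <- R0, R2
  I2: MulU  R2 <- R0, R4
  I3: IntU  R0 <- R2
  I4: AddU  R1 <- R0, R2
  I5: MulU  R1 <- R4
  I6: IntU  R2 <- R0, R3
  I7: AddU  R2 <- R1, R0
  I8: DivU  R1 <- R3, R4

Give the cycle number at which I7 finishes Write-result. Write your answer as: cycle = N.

cycle = 25

t=1  I1 issues→DivU
t=2  I1 reads, I2 issues→MulU
t=3  I2 reads, I3 issues→IntU
t=6  I2 exec-done
t=7  I2 writes R2
t=8  I3 reads
t=9  I1 exec-done, I3 exec-done
t=10  I1 writes R1, I3 writes R0
t=11  I4 issues→AddU
t=12  I4 reads
t=14  I4 exec-done
t=15  I4 writes R1
t=16  I5 issues→MulU
t=17  I5 reads, I6 issues→IntU
t=18  I6 reads
t=19  I6 exec-done
t=20  I5 exec-done, I6 writes R2
t=21  I5 writes R1, I7 issues→AddU
t=22  I7 reads, I8 issues→DivU
t=23  I8 reads
t=24  I7 exec-done
t=25  I7 writes R2
t=30  I8 exec-done
t=31  I8 writes R1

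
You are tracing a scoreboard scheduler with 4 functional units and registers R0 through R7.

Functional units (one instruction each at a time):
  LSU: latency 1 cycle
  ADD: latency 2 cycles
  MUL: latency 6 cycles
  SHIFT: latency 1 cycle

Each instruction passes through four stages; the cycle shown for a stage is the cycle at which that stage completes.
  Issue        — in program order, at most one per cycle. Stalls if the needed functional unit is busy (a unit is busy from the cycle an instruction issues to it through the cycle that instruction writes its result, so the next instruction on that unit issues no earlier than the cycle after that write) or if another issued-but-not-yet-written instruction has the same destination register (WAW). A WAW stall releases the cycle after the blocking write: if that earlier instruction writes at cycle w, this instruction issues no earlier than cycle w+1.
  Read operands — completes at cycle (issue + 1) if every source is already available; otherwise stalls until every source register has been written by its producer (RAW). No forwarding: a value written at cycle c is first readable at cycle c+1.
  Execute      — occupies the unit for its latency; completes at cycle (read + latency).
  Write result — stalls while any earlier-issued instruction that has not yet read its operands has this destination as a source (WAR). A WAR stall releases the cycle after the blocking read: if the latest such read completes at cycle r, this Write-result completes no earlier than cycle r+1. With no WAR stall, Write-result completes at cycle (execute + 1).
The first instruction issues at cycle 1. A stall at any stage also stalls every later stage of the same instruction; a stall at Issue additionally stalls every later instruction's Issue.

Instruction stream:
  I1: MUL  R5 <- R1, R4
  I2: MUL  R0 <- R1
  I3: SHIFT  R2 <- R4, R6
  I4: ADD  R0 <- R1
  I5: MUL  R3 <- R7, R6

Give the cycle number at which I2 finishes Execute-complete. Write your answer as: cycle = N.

cycle = 17

I1  is:1  ro:2  ex:8  wr:9
I2  is:10  ro:11  ex:17  wr:18  — struct: MUL busy until I1 writes@9
I3  is:11  ro:12  ex:13  wr:14
I4  is:19  ro:20  ex:22  wr:23  — WAW R0: wait I2 write@18
I5  is:20  ro:21  ex:27  wr:28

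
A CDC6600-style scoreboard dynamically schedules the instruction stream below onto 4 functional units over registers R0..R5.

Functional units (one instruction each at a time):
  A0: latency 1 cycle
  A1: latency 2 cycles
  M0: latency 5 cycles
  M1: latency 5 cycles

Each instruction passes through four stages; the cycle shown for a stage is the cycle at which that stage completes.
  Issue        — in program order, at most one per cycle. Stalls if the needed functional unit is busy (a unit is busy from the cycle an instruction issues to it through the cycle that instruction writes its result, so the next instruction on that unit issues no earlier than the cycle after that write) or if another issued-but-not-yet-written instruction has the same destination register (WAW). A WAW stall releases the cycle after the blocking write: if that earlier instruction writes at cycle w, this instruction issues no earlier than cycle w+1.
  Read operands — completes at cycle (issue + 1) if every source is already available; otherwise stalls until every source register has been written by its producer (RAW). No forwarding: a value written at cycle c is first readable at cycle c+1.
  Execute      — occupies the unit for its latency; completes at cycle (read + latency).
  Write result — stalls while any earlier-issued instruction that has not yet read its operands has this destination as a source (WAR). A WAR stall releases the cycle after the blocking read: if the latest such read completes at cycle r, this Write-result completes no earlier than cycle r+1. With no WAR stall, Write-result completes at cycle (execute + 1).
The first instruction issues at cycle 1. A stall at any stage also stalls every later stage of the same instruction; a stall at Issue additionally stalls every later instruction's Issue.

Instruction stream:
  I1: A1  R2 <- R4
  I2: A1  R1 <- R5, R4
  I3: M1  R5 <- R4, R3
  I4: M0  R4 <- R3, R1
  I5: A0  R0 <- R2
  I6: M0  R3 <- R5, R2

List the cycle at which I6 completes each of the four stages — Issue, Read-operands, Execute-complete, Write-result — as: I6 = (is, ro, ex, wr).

I1: IS=1 RO=2 EX=4 WR=5
I2: IS=6 RO=7 EX=9 WR=10  [struct: A1 busy until I1 writes@5]
I3: IS=7 RO=8 EX=13 WR=14
I4: IS=8 RO=11 EX=16 WR=17  [RAW R1: wait I2 write@10]
I5: IS=9 RO=10 EX=11 WR=12
I6: IS=18 RO=19 EX=24 WR=25  [struct: M0 busy until I4 writes@17]

I6 = (18, 19, 24, 25)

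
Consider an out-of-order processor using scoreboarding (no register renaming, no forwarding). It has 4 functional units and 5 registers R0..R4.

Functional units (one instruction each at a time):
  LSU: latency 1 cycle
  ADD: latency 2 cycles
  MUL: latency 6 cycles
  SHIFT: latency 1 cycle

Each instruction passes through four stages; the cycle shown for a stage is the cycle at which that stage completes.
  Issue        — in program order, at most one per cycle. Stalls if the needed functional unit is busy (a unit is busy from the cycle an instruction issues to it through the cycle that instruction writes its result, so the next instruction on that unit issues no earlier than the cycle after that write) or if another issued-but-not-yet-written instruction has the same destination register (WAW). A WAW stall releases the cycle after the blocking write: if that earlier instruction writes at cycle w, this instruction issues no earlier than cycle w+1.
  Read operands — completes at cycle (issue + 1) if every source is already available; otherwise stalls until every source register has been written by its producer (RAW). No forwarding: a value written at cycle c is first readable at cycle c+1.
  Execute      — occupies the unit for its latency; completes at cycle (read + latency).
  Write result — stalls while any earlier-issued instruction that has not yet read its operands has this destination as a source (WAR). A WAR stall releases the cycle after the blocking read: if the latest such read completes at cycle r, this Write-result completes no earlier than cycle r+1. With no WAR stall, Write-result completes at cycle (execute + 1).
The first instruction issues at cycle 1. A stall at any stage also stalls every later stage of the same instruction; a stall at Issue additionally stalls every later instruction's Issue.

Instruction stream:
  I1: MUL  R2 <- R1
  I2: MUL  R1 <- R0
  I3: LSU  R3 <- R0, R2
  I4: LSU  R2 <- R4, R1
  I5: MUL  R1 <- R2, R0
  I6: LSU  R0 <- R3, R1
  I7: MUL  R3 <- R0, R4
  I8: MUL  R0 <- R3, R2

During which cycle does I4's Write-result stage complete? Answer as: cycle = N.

[I1] 1/2/8/9
[I2] 10/11/17/18  (struct: MUL busy until I1 writes@9)
[I3] 11/12/13/14
[I4] 15/19/20/21  (struct: LSU busy until I3 writes@14; RAW R1: wait I2 write@18)
[I5] 19/22/28/29  (struct: MUL busy until I2 writes@18; RAW R2: wait I4 write@21)
[I6] 22/30/31/32  (struct: LSU busy until I4 writes@21; RAW R1: wait I5 write@29)
[I7] 30/33/39/40  (struct: MUL busy until I5 writes@29; RAW R0: wait I6 write@32)
[I8] 41/42/48/49  (struct: MUL busy until I7 writes@40)

cycle = 21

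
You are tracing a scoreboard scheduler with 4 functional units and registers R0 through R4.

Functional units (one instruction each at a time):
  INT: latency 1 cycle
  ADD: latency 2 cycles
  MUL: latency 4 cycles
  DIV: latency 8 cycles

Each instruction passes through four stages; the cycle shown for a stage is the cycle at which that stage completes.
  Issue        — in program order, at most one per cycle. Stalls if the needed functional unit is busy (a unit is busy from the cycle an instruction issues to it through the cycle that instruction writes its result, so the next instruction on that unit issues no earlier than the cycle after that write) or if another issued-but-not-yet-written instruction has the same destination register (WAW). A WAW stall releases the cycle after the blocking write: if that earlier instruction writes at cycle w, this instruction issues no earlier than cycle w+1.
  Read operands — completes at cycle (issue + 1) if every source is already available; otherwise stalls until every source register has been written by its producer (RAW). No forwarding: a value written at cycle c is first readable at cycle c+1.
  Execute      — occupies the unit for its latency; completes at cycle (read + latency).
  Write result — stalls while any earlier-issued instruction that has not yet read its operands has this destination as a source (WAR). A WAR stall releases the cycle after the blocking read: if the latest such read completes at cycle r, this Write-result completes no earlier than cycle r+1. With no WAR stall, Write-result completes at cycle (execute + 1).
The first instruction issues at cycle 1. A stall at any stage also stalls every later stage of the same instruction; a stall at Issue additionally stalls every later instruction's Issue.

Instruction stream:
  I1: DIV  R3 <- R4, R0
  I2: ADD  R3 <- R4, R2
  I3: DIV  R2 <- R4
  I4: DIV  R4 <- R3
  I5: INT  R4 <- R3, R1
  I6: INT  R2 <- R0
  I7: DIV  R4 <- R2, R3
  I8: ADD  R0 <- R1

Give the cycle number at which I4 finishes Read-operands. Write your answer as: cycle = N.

I1 -> (1, 2, 10, 11)
I2 -> (12, 13, 15, 16)  // WAW R3: wait I1 write@11
I3 -> (13, 14, 22, 23)
I4 -> (24, 25, 33, 34)  // struct: DIV busy until I3 writes@23
I5 -> (35, 36, 37, 38)  // WAW R4: wait I4 write@34
I6 -> (39, 40, 41, 42)  // struct: INT busy until I5 writes@38
I7 -> (40, 43, 51, 52)  // RAW R2: wait I6 write@42
I8 -> (41, 42, 44, 45)

cycle = 25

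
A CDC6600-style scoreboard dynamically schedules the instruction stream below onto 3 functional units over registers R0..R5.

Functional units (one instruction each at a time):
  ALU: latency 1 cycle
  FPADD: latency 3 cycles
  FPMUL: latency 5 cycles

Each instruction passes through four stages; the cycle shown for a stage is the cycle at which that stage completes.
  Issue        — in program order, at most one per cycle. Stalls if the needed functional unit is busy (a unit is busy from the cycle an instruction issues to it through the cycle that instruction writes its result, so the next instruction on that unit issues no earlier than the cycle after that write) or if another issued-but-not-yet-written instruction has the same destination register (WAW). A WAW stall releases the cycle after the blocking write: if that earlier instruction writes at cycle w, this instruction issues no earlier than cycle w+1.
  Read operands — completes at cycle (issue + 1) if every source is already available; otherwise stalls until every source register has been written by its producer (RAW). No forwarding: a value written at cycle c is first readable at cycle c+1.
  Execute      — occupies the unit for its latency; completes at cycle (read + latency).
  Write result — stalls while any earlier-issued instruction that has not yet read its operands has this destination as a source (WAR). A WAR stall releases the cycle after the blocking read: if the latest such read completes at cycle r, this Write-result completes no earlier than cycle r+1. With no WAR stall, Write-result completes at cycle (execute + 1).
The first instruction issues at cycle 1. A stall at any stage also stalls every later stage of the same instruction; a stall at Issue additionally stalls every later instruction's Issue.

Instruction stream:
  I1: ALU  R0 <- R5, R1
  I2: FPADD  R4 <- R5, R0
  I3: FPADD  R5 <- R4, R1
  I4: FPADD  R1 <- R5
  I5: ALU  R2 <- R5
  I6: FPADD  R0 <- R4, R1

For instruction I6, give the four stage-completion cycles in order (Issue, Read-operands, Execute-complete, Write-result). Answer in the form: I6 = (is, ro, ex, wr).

[1] I1 dispatched to ALU
[2] I1 operands ready; I2 dispatched to FPADD
[3] I1 complete
[4] R0←I1
[5] I2 operands ready
[8] I2 complete
[9] R4←I2
[10] I3 dispatched to FPADD
[11] I3 operands ready
[14] I3 complete
[15] R5←I3
[16] I4 dispatched to FPADD
[17] I4 operands ready; I5 dispatched to ALU
[18] I5 operands ready
[19] I5 complete
[20] I4 complete; R2←I5
[21] R1←I4
[22] I6 dispatched to FPADD
[23] I6 operands ready
[26] I6 complete
[27] R0←I6

I6 = (22, 23, 26, 27)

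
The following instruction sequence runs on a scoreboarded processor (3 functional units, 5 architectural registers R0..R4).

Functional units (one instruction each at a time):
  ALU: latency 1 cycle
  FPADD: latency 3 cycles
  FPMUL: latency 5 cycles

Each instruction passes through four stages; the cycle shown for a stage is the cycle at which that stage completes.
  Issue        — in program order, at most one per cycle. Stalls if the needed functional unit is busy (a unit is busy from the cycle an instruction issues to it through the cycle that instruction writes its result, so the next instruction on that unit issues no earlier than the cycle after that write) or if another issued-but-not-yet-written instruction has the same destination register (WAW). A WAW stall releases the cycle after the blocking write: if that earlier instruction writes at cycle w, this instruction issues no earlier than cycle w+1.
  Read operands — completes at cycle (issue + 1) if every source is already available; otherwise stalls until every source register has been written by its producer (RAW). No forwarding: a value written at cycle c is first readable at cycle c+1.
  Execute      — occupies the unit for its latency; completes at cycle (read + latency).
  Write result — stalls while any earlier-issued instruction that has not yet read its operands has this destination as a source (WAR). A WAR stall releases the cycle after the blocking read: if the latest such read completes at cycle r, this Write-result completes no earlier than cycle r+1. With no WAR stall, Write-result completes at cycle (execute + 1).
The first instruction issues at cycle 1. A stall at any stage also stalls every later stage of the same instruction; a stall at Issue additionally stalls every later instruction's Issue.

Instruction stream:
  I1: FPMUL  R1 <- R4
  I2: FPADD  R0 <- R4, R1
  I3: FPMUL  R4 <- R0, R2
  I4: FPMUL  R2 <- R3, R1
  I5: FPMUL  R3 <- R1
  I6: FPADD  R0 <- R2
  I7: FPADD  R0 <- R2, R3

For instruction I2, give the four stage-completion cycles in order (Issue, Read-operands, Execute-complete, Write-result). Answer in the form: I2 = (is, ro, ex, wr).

cycle 1: issue I1 (FPMUL)
cycle 2: I1 read-ops, issue I2 (FPADD)
cycle 7: I1 finished on FPMUL
cycle 8: I1→R1
cycle 9: I2 read-ops, issue I3 (FPMUL)
cycle 12: I2 finished on FPADD
cycle 13: I2→R0
cycle 14: I3 read-ops
cycle 19: I3 finished on FPMUL
cycle 20: I3→R4
cycle 21: issue I4 (FPMUL)
cycle 22: I4 read-ops
cycle 27: I4 finished on FPMUL
cycle 28: I4→R2
cycle 29: issue I5 (FPMUL)
cycle 30: I5 read-ops, issue I6 (FPADD)
cycle 31: I6 read-ops
cycle 34: I6 finished on FPADD
cycle 35: I5 finished on FPMUL, I6→R0
cycle 36: I5→R3, issue I7 (FPADD)
cycle 37: I7 read-ops
cycle 40: I7 finished on FPADD
cycle 41: I7→R0

I2 = (2, 9, 12, 13)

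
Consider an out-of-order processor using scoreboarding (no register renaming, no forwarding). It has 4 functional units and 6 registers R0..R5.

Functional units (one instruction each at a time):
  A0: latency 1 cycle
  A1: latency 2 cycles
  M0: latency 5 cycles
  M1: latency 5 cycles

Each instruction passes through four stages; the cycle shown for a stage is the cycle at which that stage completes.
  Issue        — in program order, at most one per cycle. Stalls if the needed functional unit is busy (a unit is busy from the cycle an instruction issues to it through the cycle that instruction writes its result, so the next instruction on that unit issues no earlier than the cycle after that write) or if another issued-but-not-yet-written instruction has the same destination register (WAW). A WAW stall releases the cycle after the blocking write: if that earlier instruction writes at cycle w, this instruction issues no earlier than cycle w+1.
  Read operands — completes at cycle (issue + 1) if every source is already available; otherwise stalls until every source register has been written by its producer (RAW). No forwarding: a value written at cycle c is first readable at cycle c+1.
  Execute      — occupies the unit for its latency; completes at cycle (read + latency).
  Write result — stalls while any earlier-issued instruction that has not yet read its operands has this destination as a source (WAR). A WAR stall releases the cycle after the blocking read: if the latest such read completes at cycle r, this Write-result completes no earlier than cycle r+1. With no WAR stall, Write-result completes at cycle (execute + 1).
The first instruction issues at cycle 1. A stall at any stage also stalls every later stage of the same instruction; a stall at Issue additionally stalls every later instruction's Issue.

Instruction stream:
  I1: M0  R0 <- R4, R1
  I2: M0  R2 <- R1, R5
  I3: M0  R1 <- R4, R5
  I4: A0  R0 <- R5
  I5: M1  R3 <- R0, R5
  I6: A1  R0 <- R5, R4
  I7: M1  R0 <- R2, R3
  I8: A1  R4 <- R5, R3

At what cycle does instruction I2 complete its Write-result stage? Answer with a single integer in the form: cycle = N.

c1: issue I1 (M0)
c2: I1 read-ops
c7: I1 finished on M0
c8: I1→R0
c9: issue I2 (M0)
c10: I2 read-ops
c15: I2 finished on M0
c16: I2→R2
c17: issue I3 (M0)
c18: I3 read-ops · issue I4 (A0)
c19: I4 read-ops · issue I5 (M1)
c20: I4 finished on A0
c21: I4→R0
c22: I5 read-ops · issue I6 (A1)
c23: I3 finished on M0 · I6 read-ops
c24: I3→R1
c25: I6 finished on A1
c26: I6→R0
c27: I5 finished on M1
c28: I5→R3
c29: issue I7 (M1)
c30: I7 read-ops · issue I8 (A1)
c31: I8 read-ops
c33: I8 finished on A1
c34: I8→R4
c35: I7 finished on M1
c36: I7→R0

cycle = 16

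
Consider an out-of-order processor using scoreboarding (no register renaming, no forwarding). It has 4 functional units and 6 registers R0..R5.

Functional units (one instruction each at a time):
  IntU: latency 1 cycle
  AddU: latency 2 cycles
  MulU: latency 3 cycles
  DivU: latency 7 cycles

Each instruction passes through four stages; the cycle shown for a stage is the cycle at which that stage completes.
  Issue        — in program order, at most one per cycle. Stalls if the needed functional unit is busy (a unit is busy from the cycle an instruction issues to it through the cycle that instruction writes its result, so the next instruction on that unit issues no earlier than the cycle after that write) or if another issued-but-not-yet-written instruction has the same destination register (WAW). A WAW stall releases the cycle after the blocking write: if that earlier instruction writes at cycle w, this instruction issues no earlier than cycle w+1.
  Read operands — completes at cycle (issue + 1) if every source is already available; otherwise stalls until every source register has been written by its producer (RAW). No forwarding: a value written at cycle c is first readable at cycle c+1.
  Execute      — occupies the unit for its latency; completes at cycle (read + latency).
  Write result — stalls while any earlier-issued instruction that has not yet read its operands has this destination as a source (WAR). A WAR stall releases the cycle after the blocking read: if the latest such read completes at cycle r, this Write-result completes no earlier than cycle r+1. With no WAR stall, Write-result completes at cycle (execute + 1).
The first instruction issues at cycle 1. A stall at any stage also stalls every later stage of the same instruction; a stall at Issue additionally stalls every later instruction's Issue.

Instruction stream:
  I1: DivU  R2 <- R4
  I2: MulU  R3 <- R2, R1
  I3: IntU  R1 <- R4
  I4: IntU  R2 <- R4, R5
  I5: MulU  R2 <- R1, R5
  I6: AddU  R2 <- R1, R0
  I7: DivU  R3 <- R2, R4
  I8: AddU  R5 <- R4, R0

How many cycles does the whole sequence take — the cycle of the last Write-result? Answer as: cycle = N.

cycle = 36

[1] issue I1 (DivU)
[2] I1 read-ops · issue I2 (MulU)
[3] issue I3 (IntU)
[4] I3 read-ops
[5] I3 finished on IntU
[9] I1 finished on DivU
[10] I1→R2
[11] I2 read-ops
[12] I3→R1
[13] issue I4 (IntU)
[14] I2 finished on MulU · I4 read-ops
[15] I2→R3 · I4 finished on IntU
[16] I4→R2
[17] issue I5 (MulU)
[18] I5 read-ops
[21] I5 finished on MulU
[22] I5→R2
[23] issue I6 (AddU)
[24] I6 read-ops · issue I7 (DivU)
[26] I6 finished on AddU
[27] I6→R2
[28] I7 read-ops · issue I8 (AddU)
[29] I8 read-ops
[31] I8 finished on AddU
[32] I8→R5
[35] I7 finished on DivU
[36] I7→R3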